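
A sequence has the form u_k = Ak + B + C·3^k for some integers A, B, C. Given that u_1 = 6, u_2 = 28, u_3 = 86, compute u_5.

742

Write the equations: A + B + 3C = 6; 2A + B + 9C = 28; 3A + B + 27C = 86.
Subtracting the first from the second: A + 6C = 22.
Subtracting the second from the third: A + 18C = 58.
Solving: C = 3, A = 4, then B = -7.
So u_k = 4·k + (-7) + 3·3^k; at k=5 this is 742.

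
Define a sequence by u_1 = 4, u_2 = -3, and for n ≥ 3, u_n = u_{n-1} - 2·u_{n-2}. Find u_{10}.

Iterate the recurrence:
u_3 = -11, u_4 = -5, u_5 = 17, u_6 = 27, u_7 = -7, u_8 = -61, u_9 = -47, u_{10} = 75.

75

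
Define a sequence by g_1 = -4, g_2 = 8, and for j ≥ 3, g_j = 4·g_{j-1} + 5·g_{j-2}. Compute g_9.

g_3 = 12  g_4 = 88  g_5 = 412  g_6 = 2088  g_7 = 10412  g_8 = 52088  g_9 = 260412.
(Characteristic roots are 5 and -1.)

260412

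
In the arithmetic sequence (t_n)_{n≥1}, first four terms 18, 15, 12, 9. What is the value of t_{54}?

Common difference d = -3.
t_n = 18 + (n - 1)·(-3).
t_{54} = 18 + 53·(-3) = -141.

-141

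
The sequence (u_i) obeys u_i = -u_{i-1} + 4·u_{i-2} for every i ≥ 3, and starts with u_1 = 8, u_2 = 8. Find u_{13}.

88408

Compute successive terms:
u_3 = 24;  u_4 = 8;  u_5 = 88;  …;  u_{10} = -4792;  u_{11} = 13848;  u_{12} = -33016;  u_{13} = 88408.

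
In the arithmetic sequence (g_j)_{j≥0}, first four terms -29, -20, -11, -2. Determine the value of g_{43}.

Common difference d = 9.
g_j = -29 + (j - 0)·9.
g_{43} = -29 + 43·9 = 358.

358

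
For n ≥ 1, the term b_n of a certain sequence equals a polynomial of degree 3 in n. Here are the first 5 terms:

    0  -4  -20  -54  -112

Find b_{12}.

1st diffs: -4, -16, -34, -58.
2nd diffs: -12, -18, -24.
3rd diffs: -6, -6 (constant).
Newton forward-difference form: b_n = (-4)·C(n-1,1) + (-12)·C(n-1,2) + (-6)·C(n-1,3).
At n = 12: n-1 = 11, so b_{12} = -44 - 660 - 990 = -1694.

-1694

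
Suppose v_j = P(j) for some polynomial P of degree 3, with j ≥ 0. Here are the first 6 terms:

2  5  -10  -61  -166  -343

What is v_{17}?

1st diffs: 3, -15, -51, -105, -177.
2nd diffs: -18, -36, -54, -72.
3rd diffs: -18, -18, -18 (constant).
So v_j = -3j^3 + 6j + 2.
Evaluating at j = 17 gives v_{17} = -14635.

-14635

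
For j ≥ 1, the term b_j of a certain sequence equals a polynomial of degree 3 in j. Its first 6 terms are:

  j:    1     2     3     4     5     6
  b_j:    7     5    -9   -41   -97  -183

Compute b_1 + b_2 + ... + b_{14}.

1st diffs: -2, -14, -32, -56, -86.
2nd diffs: -12, -18, -24, -30.
3rd diffs: -6, -6, -6 (constant).
So b_j = -j^3 + 5j + 3.
Continuing: …, -305, -469, -681, -947, …, b_{14} = -2671.
Summing j = 1..14 (14 terms) gives -10458.

-10458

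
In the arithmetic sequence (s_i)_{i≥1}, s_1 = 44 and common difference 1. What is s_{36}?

s_i = 44 + (i - 1)·1.
s_{36} = 44 + 35·1 = 79.

79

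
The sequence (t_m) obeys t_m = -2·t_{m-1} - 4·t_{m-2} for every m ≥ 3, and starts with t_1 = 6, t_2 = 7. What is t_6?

Compute successive terms:
t_3 = -38; t_4 = 48; t_5 = 56; t_6 = -304.

-304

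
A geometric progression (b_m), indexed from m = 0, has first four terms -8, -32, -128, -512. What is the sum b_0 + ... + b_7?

Common ratio r = 4.
b_m = (-8)·4^(m-0).
S = (-8)·(4^8 - 1)/(4 - 1) = (-8)·(65536 - 1)/(3) = -174760.

-174760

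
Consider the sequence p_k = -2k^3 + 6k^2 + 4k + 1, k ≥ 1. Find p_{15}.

-5339

p_{15} = -2·15^3 + 6·15^2 + 4·15 + 1 = -5339.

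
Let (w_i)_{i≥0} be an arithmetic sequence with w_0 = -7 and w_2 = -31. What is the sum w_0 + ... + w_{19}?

-2420

Common difference d = (-31 - (-7)) / (2 - 0) = -12.
w_i = -7 + (i - 0)·(-12).
w_{19} = -235; S = 20·(-7 + (-235))/2 = -2420.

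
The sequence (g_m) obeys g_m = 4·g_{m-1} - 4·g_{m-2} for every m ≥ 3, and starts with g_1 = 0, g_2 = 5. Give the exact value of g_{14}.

Step forward from the initial values:
g_3 = 20  g_4 = 60  g_5 = 160  …  g_{11} = 25600  g_{12} = 56320  g_{13} = 122880  g_{14} = 266240.
(Characteristic roots are 2 and 2.)

266240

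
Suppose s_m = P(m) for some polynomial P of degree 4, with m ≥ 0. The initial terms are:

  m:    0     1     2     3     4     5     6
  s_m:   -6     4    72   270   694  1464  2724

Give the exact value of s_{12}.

1st diffs: 10, 68, 198, 424, 770, 1260.
2nd diffs: 58, 130, 226, 346, 490.
3rd diffs: 72, 96, 120, 144.
4th diffs: 24, 24, 24 (constant).
So s_m = m^4 + 6m^3 + 4m^2 - m - 6.
Evaluating at m = 12 gives s_{12} = 31662.

31662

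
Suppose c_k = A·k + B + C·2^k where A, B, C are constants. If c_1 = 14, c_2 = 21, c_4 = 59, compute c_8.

The three given values yield: A + B + 2C = 14; 2A + B + 4C = 21; 4A + B + 16C = 59.
Subtracting the first from the second: A + 2C = 7.
Subtracting the second from the third: 2A + 12C = 38.
Solving: C = 3, A = 1, then B = 7.
Therefore c_8 = 8 + 7 + 3·256 = 783.

783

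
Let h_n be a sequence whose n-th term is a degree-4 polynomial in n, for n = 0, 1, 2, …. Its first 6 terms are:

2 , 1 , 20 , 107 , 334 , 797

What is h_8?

1st diffs: -1, 19, 87, 227, 463.
2nd diffs: 20, 68, 140, 236.
3rd diffs: 48, 72, 96.
4th diffs: 24, 24 (constant).
So h_n = n^4 + 2n^3 - 3n^2 - n + 2.
Evaluating at n = 8 gives h_8 = 4922.

4922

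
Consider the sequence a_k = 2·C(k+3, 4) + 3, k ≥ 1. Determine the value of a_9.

C(12, 4) = 495, so a_9 = 993.

993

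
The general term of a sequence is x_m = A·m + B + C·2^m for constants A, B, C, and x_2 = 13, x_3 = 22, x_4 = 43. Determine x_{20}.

3145675

Plug in m = 2, 3, 4: 2A + B + 4C = 13; 3A + B + 8C = 22; 4A + B + 16C = 43.
Subtracting the first from the second: A + 4C = 9.
Subtracting the second from the third: A + 8C = 21.
Solving: C = 3, A = -3, then B = 7.
Hence x_{20} = -3·20 + 7 + 3·1048576 = 3145675.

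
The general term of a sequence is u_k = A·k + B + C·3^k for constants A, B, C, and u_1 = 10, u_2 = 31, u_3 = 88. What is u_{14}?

14348947

The three given values yield: A + B + 3C = 10; 2A + B + 9C = 31; 3A + B + 27C = 88.
Subtracting the first from the second: A + 6C = 21.
Subtracting the second from the third: A + 18C = 57.
Solving: C = 3, A = 3, then B = -2.
Hence u_{14} = 3·14 + (-2) + 3·4782969 = 14348947.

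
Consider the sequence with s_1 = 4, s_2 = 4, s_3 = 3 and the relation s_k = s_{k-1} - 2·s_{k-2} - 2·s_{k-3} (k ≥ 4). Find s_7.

s_4 = -13  s_5 = -27  s_6 = -7  s_7 = 73.

73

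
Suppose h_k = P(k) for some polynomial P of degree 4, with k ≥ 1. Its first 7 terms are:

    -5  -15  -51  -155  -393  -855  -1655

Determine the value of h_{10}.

1st diffs: -10, -36, -104, -238, -462, -800.
2nd diffs: -26, -68, -134, -224, -338.
3rd diffs: -42, -66, -90, -114.
4th diffs: -24, -24, -24 (constant).
Newton forward-difference form: h_k = -5 + (-10)·C(k-1,1) + (-26)·C(k-1,2) + (-42)·C(k-1,3) + (-24)·C(k-1,4).
At k = 10: k-1 = 9, so h_{10} = -5 - 90 - 936 - 3528 - 3024 = -7583.

-7583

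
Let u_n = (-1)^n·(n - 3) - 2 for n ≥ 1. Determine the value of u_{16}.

11

(-1)^16 = 1; n - 3 at n=16 is 13; so u_{16} = 11.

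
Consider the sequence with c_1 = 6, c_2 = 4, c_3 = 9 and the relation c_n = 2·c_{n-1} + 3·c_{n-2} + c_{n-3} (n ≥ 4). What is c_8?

Compute successive terms:
c_4 = 36;  c_5 = 103;  c_6 = 323;  c_7 = 991;  c_8 = 3054.

3054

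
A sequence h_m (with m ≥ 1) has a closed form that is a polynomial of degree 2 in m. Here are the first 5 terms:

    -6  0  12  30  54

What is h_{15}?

1st diffs: 6, 12, 18, 24.
2nd diffs: 6, 6, 6 (constant).
Newton forward-difference form: h_m = -6 + 6·C(m-1,1) + 6·C(m-1,2).
At m = 15: m-1 = 14, so h_{15} = -6 + 84 + 546 = 624.

624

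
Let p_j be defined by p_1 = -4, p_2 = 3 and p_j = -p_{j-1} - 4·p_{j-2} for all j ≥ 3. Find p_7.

-19

Iterate the recurrence:
p_3 = 13, p_4 = -25, p_5 = -27, p_6 = 127, p_7 = -19.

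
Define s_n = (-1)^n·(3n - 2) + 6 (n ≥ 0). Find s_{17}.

(-1)^17 = -1; 3n - 2 at n=17 is 49; so s_{17} = -43.

-43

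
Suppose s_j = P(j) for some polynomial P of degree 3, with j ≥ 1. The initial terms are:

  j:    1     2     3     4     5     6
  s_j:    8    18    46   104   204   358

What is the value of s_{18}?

10786

1st diffs: 10, 28, 58, 100, 154.
2nd diffs: 18, 30, 42, 54.
3rd diffs: 12, 12, 12 (constant).
Newton forward-difference form: s_j = 8 + 10·C(j-1,1) + 18·C(j-1,2) + 12·C(j-1,3).
At j = 18: j-1 = 17, so s_{18} = 8 + 170 + 2448 + 8160 = 10786.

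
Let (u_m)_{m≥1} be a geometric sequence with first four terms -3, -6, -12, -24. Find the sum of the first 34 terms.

-51539607549

Common ratio r = 2.
u_m = (-3)·2^(m-1).
S = (-3)·(2^34 - 1)/(2 - 1) = (-3)·(17179869184 - 1)/(1) = -51539607549.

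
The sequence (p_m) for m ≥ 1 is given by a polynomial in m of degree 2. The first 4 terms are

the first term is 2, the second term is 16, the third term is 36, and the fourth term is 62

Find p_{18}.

1st diffs: 14, 20, 26.
2nd diffs: 6, 6 (constant).
Newton forward-difference form: p_m = 2 + 14·C(m-1,1) + 6·C(m-1,2).
At m = 18: m-1 = 17, so p_{18} = 2 + 238 + 816 = 1056.

1056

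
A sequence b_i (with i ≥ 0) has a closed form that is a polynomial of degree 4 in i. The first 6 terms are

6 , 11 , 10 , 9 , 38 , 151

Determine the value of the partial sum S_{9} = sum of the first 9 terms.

3510

1st diffs: 5, -1, -1, 29, 113.
2nd diffs: -6, 0, 30, 84.
3rd diffs: 6, 30, 54.
4th diffs: 24, 24 (constant).
Newton forward-difference form: b_i = 6 + 5·C(i,1) + (-6)·C(i,2) + 6·C(i,3) + 24·C(i,4).
Continuing: 426, 965, 1894.
Summing i = 0..8 (9 terms) gives 3510.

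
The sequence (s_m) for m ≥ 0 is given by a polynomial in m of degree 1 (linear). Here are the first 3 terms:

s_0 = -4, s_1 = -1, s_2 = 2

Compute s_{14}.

1st diffs: 3, 3 (constant).
So s_m = 3m - 4.
Evaluating at m = 14 gives s_{14} = 38.

38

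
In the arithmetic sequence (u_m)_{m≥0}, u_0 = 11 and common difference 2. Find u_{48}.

u_m = 11 + (m - 0)·2.
u_{48} = 11 + 48·2 = 107.

107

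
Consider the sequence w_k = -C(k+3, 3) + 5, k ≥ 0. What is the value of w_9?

C(12, 3) = 220, so w_9 = -215.

-215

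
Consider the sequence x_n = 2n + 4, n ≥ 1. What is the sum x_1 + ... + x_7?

84

Over n = 1..7: Σn = 28.
Total = (2)·28 + (4)·7 = 84.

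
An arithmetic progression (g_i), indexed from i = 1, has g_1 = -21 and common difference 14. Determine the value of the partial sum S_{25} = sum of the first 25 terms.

3675

g_i = -21 + (i - 1)·14.
g_{25} = 315; S = 25·(-21 + 315)/2 = 3675.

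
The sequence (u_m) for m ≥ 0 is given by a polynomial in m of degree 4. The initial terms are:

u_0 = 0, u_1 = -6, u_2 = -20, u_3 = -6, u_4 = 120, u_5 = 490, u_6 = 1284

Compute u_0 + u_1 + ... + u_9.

1st diffs: -6, -14, 14, 126, 370, 794.
2nd diffs: -8, 28, 112, 244, 424.
3rd diffs: 36, 84, 132, 180.
4th diffs: 48, 48, 48 (constant).
Newton forward-difference form: u_m = (-6)·C(m,1) + (-8)·C(m,2) + 36·C(m,3) + 48·C(m,4).
Continuing: 2730, 5104, 8730.
Summing m = 0..9 (10 terms) gives 18426.

18426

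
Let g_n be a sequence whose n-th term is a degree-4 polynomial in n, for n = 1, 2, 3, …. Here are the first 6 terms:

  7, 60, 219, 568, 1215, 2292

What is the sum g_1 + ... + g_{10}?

1st diffs: 53, 159, 349, 647, 1077.
2nd diffs: 106, 190, 298, 430.
3rd diffs: 84, 108, 132.
4th diffs: 24, 24 (constant).
Newton forward-difference form: g_n = 7 + 53·C(n-1,1) + 106·C(n-1,2) + 84·C(n-1,3) + 24·C(n-1,4).
Continuing: 3955, 6384, 9783, 14380.
Summing n = 1..10 (10 terms) gives 38863.

38863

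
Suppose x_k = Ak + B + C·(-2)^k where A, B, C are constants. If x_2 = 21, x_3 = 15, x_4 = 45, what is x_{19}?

-524169

At k = 2, 3, 4: 2A + B + 4C = 21; 3A + B - 8C = 15; 4A + B + 16C = 45.
Subtracting the first from the second: A - 12C = -6.
Subtracting the second from the third: A + 24C = 30.
Solving: C = 1, A = 6, then B = 5.
Hence x_{19} = 6·19 + 5 + 1·(-524288) = -524169.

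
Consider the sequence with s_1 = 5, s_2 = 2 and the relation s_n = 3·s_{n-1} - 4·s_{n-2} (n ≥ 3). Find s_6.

-82

Step forward from the initial values:
s_3 = -14;  s_4 = -50;  s_5 = -94;  s_6 = -82.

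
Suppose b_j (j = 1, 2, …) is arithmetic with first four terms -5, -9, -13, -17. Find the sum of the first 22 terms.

-1034

Common difference d = -4.
b_j = -5 + (j - 1)·(-4).
b_{22} = -89; S = 22·(-5 + (-89))/2 = -1034.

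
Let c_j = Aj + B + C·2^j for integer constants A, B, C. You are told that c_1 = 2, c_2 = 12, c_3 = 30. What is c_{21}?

At j = 1, 2, 3: A + B + 2C = 2; 2A + B + 4C = 12; 3A + B + 8C = 30.
Subtracting the first from the second: A + 2C = 10.
Subtracting the second from the third: A + 4C = 18.
Solving: C = 4, A = 2, then B = -8.
Hence c_{21} = 2·21 + (-8) + 4·2097152 = 8388642.

8388642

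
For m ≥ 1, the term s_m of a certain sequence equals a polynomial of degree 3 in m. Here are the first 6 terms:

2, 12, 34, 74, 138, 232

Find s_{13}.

2234

1st diffs: 10, 22, 40, 64, 94.
2nd diffs: 12, 18, 24, 30.
3rd diffs: 6, 6, 6 (constant).
Newton forward-difference form: s_m = 2 + 10·C(m-1,1) + 12·C(m-1,2) + 6·C(m-1,3).
At m = 13: m-1 = 12, so s_{13} = 2 + 120 + 792 + 1320 = 2234.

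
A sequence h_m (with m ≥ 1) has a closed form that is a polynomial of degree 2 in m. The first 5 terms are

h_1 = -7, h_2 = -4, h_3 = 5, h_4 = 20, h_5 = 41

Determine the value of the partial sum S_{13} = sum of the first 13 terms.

1859

1st diffs: 3, 9, 15, 21.
2nd diffs: 6, 6, 6 (constant).
Newton forward-difference form: h_m = -7 + 3·C(m-1,1) + 6·C(m-1,2).
Continuing: …, 68, 101, 140, 185, …, h_{13} = 425.
Summing m = 1..13 (13 terms) gives 1859.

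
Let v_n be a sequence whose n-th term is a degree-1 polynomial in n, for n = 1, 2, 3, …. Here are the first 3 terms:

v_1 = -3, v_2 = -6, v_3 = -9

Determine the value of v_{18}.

-54

1st diffs: -3, -3 (constant).
So v_n = -3n.
Evaluating at n = 18 gives v_{18} = -54.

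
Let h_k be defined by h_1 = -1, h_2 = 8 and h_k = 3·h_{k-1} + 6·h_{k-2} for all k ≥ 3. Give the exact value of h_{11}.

2945646

h_3 = 18, h_4 = 102, h_5 = 414, h_6 = 1854, h_7 = 8046, h_8 = 35262, h_9 = 154062, h_{10} = 673758, h_{11} = 2945646.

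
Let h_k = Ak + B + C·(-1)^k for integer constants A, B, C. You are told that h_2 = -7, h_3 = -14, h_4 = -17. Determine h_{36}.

Write the equations: 2A + B + C = -7; 3A + B - C = -14; 4A + B + C = -17.
Subtracting the first from the second: A - 2C = -7.
Subtracting the second from the third: A + 2C = -3.
Solving: C = 1, A = -5, then B = 2.
Therefore h_{36} = -180 + 2 + 1·1 = -177.

-177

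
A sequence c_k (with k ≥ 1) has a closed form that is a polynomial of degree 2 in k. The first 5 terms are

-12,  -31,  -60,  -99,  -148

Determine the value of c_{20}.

1st diffs: -19, -29, -39, -49.
2nd diffs: -10, -10, -10 (constant).
Newton forward-difference form: c_k = -12 + (-19)·C(k-1,1) + (-10)·C(k-1,2).
At k = 20: k-1 = 19, so c_{20} = -12 - 361 - 1710 = -2083.

-2083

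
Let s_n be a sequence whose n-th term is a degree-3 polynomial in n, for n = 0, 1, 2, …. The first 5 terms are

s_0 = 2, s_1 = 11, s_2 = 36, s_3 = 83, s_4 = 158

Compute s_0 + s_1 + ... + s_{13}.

12677

1st diffs: 9, 25, 47, 75.
2nd diffs: 16, 22, 28.
3rd diffs: 6, 6 (constant).
So s_n = n^3 + 5n^2 + 3n + 2.
Continuing: …, 267, 416, 611, 858, …, s_{13} = 3083.
Summing n = 0..13 (14 terms) gives 12677.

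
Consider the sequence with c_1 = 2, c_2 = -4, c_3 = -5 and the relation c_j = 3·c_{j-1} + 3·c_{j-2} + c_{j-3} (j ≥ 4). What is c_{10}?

Iterate the recurrence:
c_4 = -25; c_5 = -94; c_6 = -362; c_7 = -1393; c_8 = -5359; c_9 = -20618; c_{10} = -79324.

-79324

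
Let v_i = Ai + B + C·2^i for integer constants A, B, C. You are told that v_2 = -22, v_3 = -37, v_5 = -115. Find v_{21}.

-6291523

Plug in i = 2, 3, 5: 2A + B + 4C = -22; 3A + B + 8C = -37; 5A + B + 32C = -115.
Subtracting the first from the second: A + 4C = -15.
Subtracting the second from the third: 2A + 24C = -78.
Solving: C = -3, A = -3, then B = -4.
Hence v_{21} = -3·21 + (-4) + (-3)·2097152 = -6291523.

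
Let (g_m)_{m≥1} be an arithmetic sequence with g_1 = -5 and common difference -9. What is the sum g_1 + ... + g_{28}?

-3542

g_m = -5 + (m - 1)·(-9).
g_{28} = -248; S = 28·(-5 + (-248))/2 = -3542.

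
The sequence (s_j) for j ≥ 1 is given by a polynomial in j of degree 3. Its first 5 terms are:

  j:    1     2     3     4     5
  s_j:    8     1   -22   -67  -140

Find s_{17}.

1st diffs: -7, -23, -45, -73.
2nd diffs: -16, -22, -28.
3rd diffs: -6, -6 (constant).
Newton forward-difference form: s_j = 8 + (-7)·C(j-1,1) + (-16)·C(j-1,2) + (-6)·C(j-1,3).
At j = 17: j-1 = 16, so s_{17} = 8 - 112 - 1920 - 3360 = -5384.

-5384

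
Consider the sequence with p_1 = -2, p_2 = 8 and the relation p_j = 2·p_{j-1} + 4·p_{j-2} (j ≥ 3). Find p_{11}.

Applying the relation repeatedly:
p_3 = 8  p_4 = 48  p_5 = 128  p_6 = 448  p_7 = 1408  p_8 = 4608  p_9 = 14848  p_{10} = 48128  p_{11} = 155648.

155648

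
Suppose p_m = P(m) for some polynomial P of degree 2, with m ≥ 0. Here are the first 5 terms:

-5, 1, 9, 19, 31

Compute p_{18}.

1st diffs: 6, 8, 10, 12.
2nd diffs: 2, 2, 2 (constant).
Newton forward-difference form: p_m = -5 + 6·C(m,1) + 2·C(m,2).
At m = 18: m = 18, so p_{18} = -5 + 108 + 306 = 409.

409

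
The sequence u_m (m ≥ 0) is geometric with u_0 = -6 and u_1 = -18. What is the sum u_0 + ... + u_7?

-19680

Common ratio r = 3.
u_m = (-6)·3^(m-0).
S = (-6)·(3^8 - 1)/(3 - 1) = (-6)·(6561 - 1)/(2) = -19680.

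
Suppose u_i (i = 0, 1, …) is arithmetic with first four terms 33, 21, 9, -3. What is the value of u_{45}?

-507

Common difference d = -12.
u_i = 33 + (i - 0)·(-12).
u_{45} = 33 + 45·(-12) = -507.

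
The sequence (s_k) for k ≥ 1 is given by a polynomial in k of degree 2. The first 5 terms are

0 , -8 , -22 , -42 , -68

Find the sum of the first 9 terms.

1st diffs: -8, -14, -20, -26.
2nd diffs: -6, -6, -6 (constant).
Newton forward-difference form: s_k = (-8)·C(k-1,1) + (-6)·C(k-1,2).
Continuing: -100, -138, -182, -232.
Summing k = 1..9 (9 terms) gives -792.

-792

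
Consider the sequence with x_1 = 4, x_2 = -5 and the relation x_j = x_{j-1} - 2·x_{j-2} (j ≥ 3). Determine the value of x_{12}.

x_3 = -13;  x_4 = -3;  x_5 = 23;  x_6 = 29;  x_7 = -17;  x_8 = -75;  x_9 = -41;  x_{10} = 109;  x_{11} = 191;  x_{12} = -27.

-27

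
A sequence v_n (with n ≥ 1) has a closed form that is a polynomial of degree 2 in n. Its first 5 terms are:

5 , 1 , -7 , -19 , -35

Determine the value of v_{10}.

1st diffs: -4, -8, -12, -16.
2nd diffs: -4, -4, -4 (constant).
Newton forward-difference form: v_n = 5 + (-4)·C(n-1,1) + (-4)·C(n-1,2).
At n = 10: n-1 = 9, so v_{10} = 5 - 36 - 144 = -175.

-175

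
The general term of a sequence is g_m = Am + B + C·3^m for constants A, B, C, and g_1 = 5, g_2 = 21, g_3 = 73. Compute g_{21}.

The three given values yield: A + B + 3C = 5; 2A + B + 9C = 21; 3A + B + 27C = 73.
Subtracting the first from the second: A + 6C = 16.
Subtracting the second from the third: A + 18C = 52.
Solving: C = 3, A = -2, then B = -2.
Hence g_{21} = -2·21 + (-2) + 3·10460353203 = 31381059565.

31381059565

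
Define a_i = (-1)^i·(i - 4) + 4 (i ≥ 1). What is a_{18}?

(-1)^18 = 1; i - 4 at i=18 is 14; so a_{18} = 18.

18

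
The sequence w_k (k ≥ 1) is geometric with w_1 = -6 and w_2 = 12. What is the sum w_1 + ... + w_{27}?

-268435458

Common ratio r = -2.
w_k = (-6)·(-2)^(k-1).
S = (-6)·((-2)^27 - 1)/(-2 - 1) = (-6)·(-134217728 - 1)/(-3) = -268435458.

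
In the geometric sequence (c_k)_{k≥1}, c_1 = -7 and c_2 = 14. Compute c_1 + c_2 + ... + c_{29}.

Common ratio r = -2.
c_k = (-7)·(-2)^(k-1).
S = (-7)·((-2)^29 - 1)/(-2 - 1) = (-7)·(-536870912 - 1)/(-3) = -1252698797.

-1252698797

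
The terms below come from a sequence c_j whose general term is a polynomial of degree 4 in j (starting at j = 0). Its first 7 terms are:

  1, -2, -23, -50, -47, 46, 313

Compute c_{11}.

8878

1st diffs: -3, -21, -27, 3, 93, 267.
2nd diffs: -18, -6, 30, 90, 174.
3rd diffs: 12, 36, 60, 84.
4th diffs: 24, 24, 24 (constant).
So c_j = j^4 - 4j^3 - 4j^2 + 4j + 1.
Evaluating at j = 11 gives c_{11} = 8878.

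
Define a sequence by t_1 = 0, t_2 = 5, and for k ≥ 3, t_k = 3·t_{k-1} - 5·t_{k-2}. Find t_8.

-355

Compute successive terms:
t_3 = 15;  t_4 = 20;  t_5 = -15;  t_6 = -145;  t_7 = -360;  t_8 = -355.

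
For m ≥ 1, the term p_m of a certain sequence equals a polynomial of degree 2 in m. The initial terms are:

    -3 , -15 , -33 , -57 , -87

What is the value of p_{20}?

1st diffs: -12, -18, -24, -30.
2nd diffs: -6, -6, -6 (constant).
So p_m = -3m^2 - 3m + 3.
Evaluating at m = 20 gives p_{20} = -1257.

-1257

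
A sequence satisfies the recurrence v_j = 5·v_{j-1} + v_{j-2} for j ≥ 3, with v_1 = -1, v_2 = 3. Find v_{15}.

5401017454

v_3 = 14, v_4 = 73, v_5 = 379, …, v_{12} = 38576728, v_{13} = 200312839, v_{14} = 1040140923, v_{15} = 5401017454.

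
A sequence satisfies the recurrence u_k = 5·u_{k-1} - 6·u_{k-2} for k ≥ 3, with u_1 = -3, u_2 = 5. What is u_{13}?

u_3 = 43, u_4 = 185, u_5 = 667, …, u_{10} = 209345, u_{11} = 635203, u_{12} = 1919945, u_{13} = 5788507.
(Characteristic roots are 3 and 2.)

5788507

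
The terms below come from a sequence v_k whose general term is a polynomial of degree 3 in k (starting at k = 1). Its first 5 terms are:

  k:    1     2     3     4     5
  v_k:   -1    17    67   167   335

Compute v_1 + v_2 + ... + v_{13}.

23413

1st diffs: 18, 50, 100, 168.
2nd diffs: 32, 50, 68.
3rd diffs: 18, 18 (constant).
Newton forward-difference form: v_k = -1 + 18·C(k-1,1) + 32·C(k-1,2) + 18·C(k-1,3).
Continuing: …, 589, 947, 1427, 2047, …, v_{13} = 6287.
Summing k = 1..13 (13 terms) gives 23413.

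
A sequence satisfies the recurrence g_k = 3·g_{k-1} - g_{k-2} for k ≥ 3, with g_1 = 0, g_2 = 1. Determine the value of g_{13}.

46368

Step forward from the initial values:
g_3 = 3, g_4 = 8, g_5 = 21, …, g_{10} = 2584, g_{11} = 6765, g_{12} = 17711, g_{13} = 46368.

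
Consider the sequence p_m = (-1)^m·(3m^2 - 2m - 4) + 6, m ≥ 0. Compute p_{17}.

(-1)^17 = -1; 3m^2 - 2m - 4 at m=17 is 829; so p_{17} = -823.

-823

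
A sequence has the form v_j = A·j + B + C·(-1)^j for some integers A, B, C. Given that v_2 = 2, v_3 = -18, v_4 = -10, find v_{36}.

Write the equations: 2A + B + C = 2; 3A + B - C = -18; 4A + B + C = -10.
Subtracting the first from the second: A - 2C = -20.
Subtracting the second from the third: A + 2C = 8.
Solving: C = 7, A = -6, then B = 7.
Hence v_{36} = -6·36 + 7 + 7·1 = -202.

-202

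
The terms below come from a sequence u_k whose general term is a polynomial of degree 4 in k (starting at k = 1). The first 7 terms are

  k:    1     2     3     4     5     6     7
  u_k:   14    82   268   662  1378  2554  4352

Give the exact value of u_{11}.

1st diffs: 68, 186, 394, 716, 1176, 1798.
2nd diffs: 118, 208, 322, 460, 622.
3rd diffs: 90, 114, 138, 162.
4th diffs: 24, 24, 24 (constant).
Newton forward-difference form: u_k = 14 + 68·C(k-1,1) + 118·C(k-1,2) + 90·C(k-1,3) + 24·C(k-1,4).
At k = 11: k-1 = 10, so u_{11} = 14 + 680 + 5310 + 10800 + 5040 = 21844.

21844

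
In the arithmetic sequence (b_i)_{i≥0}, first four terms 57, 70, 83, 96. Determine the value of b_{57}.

798

Common difference d = 13.
b_i = 57 + (i - 0)·13.
b_{57} = 57 + 57·13 = 798.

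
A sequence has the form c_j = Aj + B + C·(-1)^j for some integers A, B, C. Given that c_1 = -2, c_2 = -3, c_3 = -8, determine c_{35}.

Plug in j = 1, 2, 3: A + B - C = -2; 2A + B + C = -3; 3A + B - C = -8.
Subtracting the first from the second: A + 2C = -1.
Subtracting the second from the third: A - 2C = -5.
Solving: C = 1, A = -3, then B = 2.
So c_j = -3·j + 2 + 1·(-1)^j; at j=35 this is -104.

-104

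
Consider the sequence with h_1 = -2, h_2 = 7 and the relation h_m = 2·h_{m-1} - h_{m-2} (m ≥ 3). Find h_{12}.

97

h_3 = 16; h_4 = 25; h_5 = 34; h_6 = 43; h_7 = 52; h_8 = 61; h_9 = 70; h_{10} = 79; h_{11} = 88; h_{12} = 97.
(Characteristic roots are 1 and 1.)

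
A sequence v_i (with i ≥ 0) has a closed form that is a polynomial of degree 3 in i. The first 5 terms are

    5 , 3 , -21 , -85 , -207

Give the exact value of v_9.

1st diffs: -2, -24, -64, -122.
2nd diffs: -22, -40, -58.
3rd diffs: -18, -18 (constant).
So v_i = -3i^3 - 2i^2 + 3i + 5.
Evaluating at i = 9 gives v_9 = -2317.

-2317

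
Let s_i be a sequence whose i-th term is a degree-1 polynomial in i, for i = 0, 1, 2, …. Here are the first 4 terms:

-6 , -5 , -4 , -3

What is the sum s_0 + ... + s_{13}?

1st diffs: 1, 1, 1 (constant).
So s_i = i - 6.
Continuing: …, -2, -1, 0, 1, …, s_{13} = 7.
Summing i = 0..13 (14 terms) gives 7.

7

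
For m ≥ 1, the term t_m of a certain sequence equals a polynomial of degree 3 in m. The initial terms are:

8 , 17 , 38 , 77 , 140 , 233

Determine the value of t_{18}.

1st diffs: 9, 21, 39, 63, 93.
2nd diffs: 12, 18, 24, 30.
3rd diffs: 6, 6, 6 (constant).
Newton forward-difference form: t_m = 8 + 9·C(m-1,1) + 12·C(m-1,2) + 6·C(m-1,3).
At m = 18: m-1 = 17, so t_{18} = 8 + 153 + 1632 + 4080 = 5873.

5873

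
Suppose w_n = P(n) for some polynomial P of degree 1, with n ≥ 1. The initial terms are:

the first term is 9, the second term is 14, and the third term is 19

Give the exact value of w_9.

1st diffs: 5, 5 (constant).
So w_n = 5n + 4.
Evaluating at n = 9 gives w_9 = 49.

49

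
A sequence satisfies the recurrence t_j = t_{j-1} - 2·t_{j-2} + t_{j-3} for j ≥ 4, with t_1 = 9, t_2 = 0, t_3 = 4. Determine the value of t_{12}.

Step forward from the initial values:
t_4 = 13  t_5 = 5  t_6 = -17  t_7 = -14  t_8 = 25  t_9 = 36  t_{10} = -28  t_{11} = -75  t_{12} = 17.

17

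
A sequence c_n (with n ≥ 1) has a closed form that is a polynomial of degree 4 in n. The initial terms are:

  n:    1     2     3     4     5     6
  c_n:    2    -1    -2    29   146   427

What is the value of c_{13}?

18578

1st diffs: -3, -1, 31, 117, 281.
2nd diffs: 2, 32, 86, 164.
3rd diffs: 30, 54, 78.
4th diffs: 24, 24 (constant).
Newton forward-difference form: c_n = 2 + (-3)·C(n-1,1) + 2·C(n-1,2) + 30·C(n-1,3) + 24·C(n-1,4).
At n = 13: n-1 = 12, so c_{13} = 2 - 36 + 132 + 6600 + 11880 = 18578.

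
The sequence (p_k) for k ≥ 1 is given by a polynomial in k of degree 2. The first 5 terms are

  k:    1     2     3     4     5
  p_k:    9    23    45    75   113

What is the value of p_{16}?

1st diffs: 14, 22, 30, 38.
2nd diffs: 8, 8, 8 (constant).
Newton forward-difference form: p_k = 9 + 14·C(k-1,1) + 8·C(k-1,2).
At k = 16: k-1 = 15, so p_{16} = 9 + 210 + 840 = 1059.

1059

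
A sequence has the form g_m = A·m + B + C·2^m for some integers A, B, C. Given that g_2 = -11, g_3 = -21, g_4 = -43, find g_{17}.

-393185

At m = 2, 3, 4: 2A + B + 4C = -11; 3A + B + 8C = -21; 4A + B + 16C = -43.
Subtracting the first from the second: A + 4C = -10.
Subtracting the second from the third: A + 8C = -22.
Solving: C = -3, A = 2, then B = -3.
Therefore g_{17} = 34 + (-3) + (-3)·131072 = -393185.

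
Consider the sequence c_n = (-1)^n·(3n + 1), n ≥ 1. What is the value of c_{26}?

(-1)^26 = 1; 3n + 1 at n=26 is 79; so c_{26} = 79.

79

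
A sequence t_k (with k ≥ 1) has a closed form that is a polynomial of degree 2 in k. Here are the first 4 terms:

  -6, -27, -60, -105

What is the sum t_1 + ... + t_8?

-1308

1st diffs: -21, -33, -45.
2nd diffs: -12, -12 (constant).
Newton forward-difference form: t_k = -6 + (-21)·C(k-1,1) + (-12)·C(k-1,2).
Continuing: -162, -231, -312, -405.
Summing k = 1..8 (8 terms) gives -1308.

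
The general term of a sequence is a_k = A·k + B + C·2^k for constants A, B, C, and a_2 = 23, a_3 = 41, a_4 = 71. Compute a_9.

1589

Write the equations: 2A + B + 4C = 23; 3A + B + 8C = 41; 4A + B + 16C = 71.
Subtracting the first from the second: A + 4C = 18.
Subtracting the second from the third: A + 8C = 30.
Solving: C = 3, A = 6, then B = -1.
Therefore a_9 = 54 + (-1) + 3·512 = 1589.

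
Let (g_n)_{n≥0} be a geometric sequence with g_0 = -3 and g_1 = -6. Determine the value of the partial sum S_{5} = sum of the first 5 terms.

-93

Common ratio r = 2.
g_n = (-3)·2^(n-0).
S = (-3)·(2^5 - 1)/(2 - 1) = (-3)·(32 - 1)/(1) = -93.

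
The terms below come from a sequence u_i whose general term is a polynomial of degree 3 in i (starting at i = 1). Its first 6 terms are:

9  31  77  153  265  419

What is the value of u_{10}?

1st diffs: 22, 46, 76, 112, 154.
2nd diffs: 24, 30, 36, 42.
3rd diffs: 6, 6, 6 (constant).
So u_i = i^3 + 6i^2 - 3i + 5.
Evaluating at i = 10 gives u_{10} = 1575.

1575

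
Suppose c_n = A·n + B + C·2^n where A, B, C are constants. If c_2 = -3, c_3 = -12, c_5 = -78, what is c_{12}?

-12249

At n = 2, 3, 5: 2A + B + 4C = -3; 3A + B + 8C = -12; 5A + B + 32C = -78.
Subtracting the first from the second: A + 4C = -9.
Subtracting the second from the third: 2A + 24C = -66.
Solving: C = -3, A = 3, then B = 3.
Hence c_{12} = 3·12 + 3 + (-3)·4096 = -12249.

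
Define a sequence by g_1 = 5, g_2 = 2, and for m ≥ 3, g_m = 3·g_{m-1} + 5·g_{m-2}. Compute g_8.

33658

Applying the relation repeatedly:
g_3 = 31; g_4 = 103; g_5 = 464; g_6 = 1907; g_7 = 8041; g_8 = 33658.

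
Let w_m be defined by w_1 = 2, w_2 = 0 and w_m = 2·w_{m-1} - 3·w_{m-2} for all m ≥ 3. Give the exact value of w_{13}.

Step forward from the initial values:
w_3 = -6, w_4 = -12, w_5 = -6, …, w_{10} = -336, w_{11} = -438, w_{12} = 132, w_{13} = 1578.

1578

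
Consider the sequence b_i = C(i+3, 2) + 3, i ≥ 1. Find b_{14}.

139

C(17, 2) = 136, so b_{14} = 139.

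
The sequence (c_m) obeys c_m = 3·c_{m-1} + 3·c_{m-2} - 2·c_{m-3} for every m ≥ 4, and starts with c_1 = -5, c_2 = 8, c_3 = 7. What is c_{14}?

21422024

c_4 = 55; c_5 = 170; c_6 = 661; …; c_{11} = 433682; c_{12} = 1591297; c_{13} = 5838499; c_{14} = 21422024.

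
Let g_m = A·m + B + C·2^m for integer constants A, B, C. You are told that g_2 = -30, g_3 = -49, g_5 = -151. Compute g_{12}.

The three given values yield: 2A + B + 4C = -30; 3A + B + 8C = -49; 5A + B + 32C = -151.
Subtracting the first from the second: A + 4C = -19.
Subtracting the second from the third: 2A + 24C = -102.
Solving: C = -4, A = -3, then B = -8.
So g_m = -3·m + (-8) + (-4)·2^m; at m=12 this is -16428.

-16428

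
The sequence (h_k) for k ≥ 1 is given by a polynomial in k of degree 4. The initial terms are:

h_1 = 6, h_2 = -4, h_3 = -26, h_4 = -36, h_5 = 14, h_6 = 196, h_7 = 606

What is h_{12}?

11116

1st diffs: -10, -22, -10, 50, 182, 410.
2nd diffs: -12, 12, 60, 132, 228.
3rd diffs: 24, 48, 72, 96.
4th diffs: 24, 24, 24 (constant).
Newton forward-difference form: h_k = 6 + (-10)·C(k-1,1) + (-12)·C(k-1,2) + 24·C(k-1,3) + 24·C(k-1,4).
At k = 12: k-1 = 11, so h_{12} = 6 - 110 - 660 + 3960 + 7920 = 11116.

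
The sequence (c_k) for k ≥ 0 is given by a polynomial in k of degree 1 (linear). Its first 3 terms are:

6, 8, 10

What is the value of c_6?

1st diffs: 2, 2 (constant).
So c_k = 2k + 6.
Evaluating at k = 6 gives c_6 = 18.

18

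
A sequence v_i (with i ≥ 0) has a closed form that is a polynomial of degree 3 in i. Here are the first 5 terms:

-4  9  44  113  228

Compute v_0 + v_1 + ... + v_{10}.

8261

1st diffs: 13, 35, 69, 115.
2nd diffs: 22, 34, 46.
3rd diffs: 12, 12 (constant).
So v_i = 2i^3 + 5i^2 + 6i - 4.
Continuing: …, 401, 644, 969, 1388, …, v_{10} = 2556.
Summing i = 0..10 (11 terms) gives 8261.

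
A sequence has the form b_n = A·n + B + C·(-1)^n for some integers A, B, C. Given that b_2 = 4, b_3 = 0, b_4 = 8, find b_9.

Write the equations: 2A + B + C = 4; 3A + B - C = 0; 4A + B + C = 8.
Subtracting the first from the second: A - 2C = -4.
Subtracting the second from the third: A + 2C = 8.
Solving: C = 3, A = 2, then B = -3.
So b_n = 2·n + (-3) + 3·(-1)^n; at n=9 this is 12.

12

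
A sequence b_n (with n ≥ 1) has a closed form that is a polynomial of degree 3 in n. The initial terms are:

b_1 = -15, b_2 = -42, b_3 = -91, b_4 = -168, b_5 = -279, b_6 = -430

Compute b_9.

1st diffs: -27, -49, -77, -111, -151.
2nd diffs: -22, -28, -34, -40.
3rd diffs: -6, -6, -6 (constant).
So b_n = -n^3 - 5n^2 - 5n - 4.
Evaluating at n = 9 gives b_9 = -1183.

-1183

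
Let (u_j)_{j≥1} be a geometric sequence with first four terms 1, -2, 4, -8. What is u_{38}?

Common ratio r = -2.
u_j = 1·(-2)^(j-1).
u_{38} = 1·(-2)^37 = -137438953472.

-137438953472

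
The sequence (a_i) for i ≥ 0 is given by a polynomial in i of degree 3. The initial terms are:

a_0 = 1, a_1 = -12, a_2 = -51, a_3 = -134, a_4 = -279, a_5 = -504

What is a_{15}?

-11114

1st diffs: -13, -39, -83, -145, -225.
2nd diffs: -26, -44, -62, -80.
3rd diffs: -18, -18, -18 (constant).
Newton forward-difference form: a_i = 1 + (-13)·C(i,1) + (-26)·C(i,2) + (-18)·C(i,3).
At i = 15: i = 15, so a_{15} = 1 - 195 - 2730 - 8190 = -11114.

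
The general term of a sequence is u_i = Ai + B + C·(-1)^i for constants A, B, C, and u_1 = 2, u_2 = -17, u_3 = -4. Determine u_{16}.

At i = 1, 2, 3: A + B - C = 2; 2A + B + C = -17; 3A + B - C = -4.
Subtracting the first from the second: A + 2C = -19.
Subtracting the second from the third: A - 2C = 13.
Solving: C = -8, A = -3, then B = -3.
Therefore u_{16} = -48 + (-3) + (-8)·1 = -59.

-59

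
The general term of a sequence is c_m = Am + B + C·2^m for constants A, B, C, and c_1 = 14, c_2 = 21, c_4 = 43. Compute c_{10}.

1081

The three given values yield: A + B + 2C = 14; 2A + B + 4C = 21; 4A + B + 16C = 43.
Subtracting the first from the second: A + 2C = 7.
Subtracting the second from the third: 2A + 12C = 22.
Solving: C = 1, A = 5, then B = 7.
Therefore c_{10} = 50 + 7 + 1·1024 = 1081.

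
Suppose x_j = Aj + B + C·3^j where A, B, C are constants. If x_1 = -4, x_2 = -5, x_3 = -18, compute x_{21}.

At j = 1, 2, 3: A + B + 3C = -4; 2A + B + 9C = -5; 3A + B + 27C = -18.
Subtracting the first from the second: A + 6C = -1.
Subtracting the second from the third: A + 18C = -13.
Solving: C = -1, A = 5, then B = -6.
So x_j = 5·j + (-6) + (-1)·3^j; at j=21 this is -10460353104.

-10460353104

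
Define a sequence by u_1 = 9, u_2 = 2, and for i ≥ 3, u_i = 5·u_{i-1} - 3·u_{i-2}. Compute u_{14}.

Compute successive terms:
u_3 = -17;  u_4 = -91;  u_5 = -404;  …;  u_{11} = -2579012;  u_{12} = -11096911;  u_{13} = -47747519;  u_{14} = -205446862.

-205446862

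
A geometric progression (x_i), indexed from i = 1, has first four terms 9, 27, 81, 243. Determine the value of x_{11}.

531441

Common ratio r = 3.
x_i = 9·3^(i-1).
x_{11} = 9·3^10 = 531441.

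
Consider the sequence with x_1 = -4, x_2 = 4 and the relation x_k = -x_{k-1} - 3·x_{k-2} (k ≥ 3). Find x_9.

296

Applying the relation repeatedly:
x_3 = 8, x_4 = -20, x_5 = -4, x_6 = 64, x_7 = -52, x_8 = -140, x_9 = 296.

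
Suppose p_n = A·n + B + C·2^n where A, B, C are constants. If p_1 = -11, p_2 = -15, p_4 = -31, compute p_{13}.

The three given values yield: A + B + 2C = -11; 2A + B + 4C = -15; 4A + B + 16C = -31.
Subtracting the first from the second: A + 2C = -4.
Subtracting the second from the third: 2A + 12C = -16.
Solving: C = -1, A = -2, then B = -7.
So p_n = -2·n + (-7) + (-1)·2^n; at n=13 this is -8225.

-8225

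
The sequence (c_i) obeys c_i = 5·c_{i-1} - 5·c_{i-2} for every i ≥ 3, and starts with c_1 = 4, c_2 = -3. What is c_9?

c_3 = -35; c_4 = -160; c_5 = -625; c_6 = -2325; c_7 = -8500; c_8 = -30875; c_9 = -111875.

-111875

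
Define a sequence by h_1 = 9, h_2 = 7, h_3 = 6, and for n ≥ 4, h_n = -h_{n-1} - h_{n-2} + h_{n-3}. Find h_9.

h_4 = -4; h_5 = 5; h_6 = 5; h_7 = -14; h_8 = 14; h_9 = 5.

5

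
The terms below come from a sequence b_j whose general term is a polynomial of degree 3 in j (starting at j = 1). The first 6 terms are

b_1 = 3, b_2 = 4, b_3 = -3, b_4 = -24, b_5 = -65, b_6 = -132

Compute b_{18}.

1st diffs: 1, -7, -21, -41, -67.
2nd diffs: -8, -14, -20, -26.
3rd diffs: -6, -6, -6 (constant).
Newton forward-difference form: b_j = 3 + 1·C(j-1,1) + (-8)·C(j-1,2) + (-6)·C(j-1,3).
At j = 18: j-1 = 17, so b_{18} = 3 + 17 - 1088 - 4080 = -5148.

-5148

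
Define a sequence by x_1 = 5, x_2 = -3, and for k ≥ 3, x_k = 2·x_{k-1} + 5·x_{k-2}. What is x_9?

Applying the relation repeatedly:
x_3 = 19;  x_4 = 23;  x_5 = 141;  x_6 = 397;  x_7 = 1499;  x_8 = 4983;  x_9 = 17461.

17461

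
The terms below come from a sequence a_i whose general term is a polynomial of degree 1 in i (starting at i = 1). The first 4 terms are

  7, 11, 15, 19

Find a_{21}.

87

1st diffs: 4, 4, 4 (constant).
So a_i = 4i + 3.
Evaluating at i = 21 gives a_{21} = 87.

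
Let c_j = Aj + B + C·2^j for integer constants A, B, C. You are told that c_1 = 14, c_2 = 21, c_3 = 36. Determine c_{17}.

Write the equations: A + B + 2C = 14; 2A + B + 4C = 21; 3A + B + 8C = 36.
Subtracting the first from the second: A + 2C = 7.
Subtracting the second from the third: A + 4C = 15.
Solving: C = 4, A = -1, then B = 7.
Therefore c_{17} = -17 + 7 + 4·131072 = 524278.

524278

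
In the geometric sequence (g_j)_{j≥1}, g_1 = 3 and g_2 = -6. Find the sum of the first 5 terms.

33

Common ratio r = -2.
g_j = 3·(-2)^(j-1).
S = 3·((-2)^5 - 1)/(-2 - 1) = 3·(-32 - 1)/(-3) = 33.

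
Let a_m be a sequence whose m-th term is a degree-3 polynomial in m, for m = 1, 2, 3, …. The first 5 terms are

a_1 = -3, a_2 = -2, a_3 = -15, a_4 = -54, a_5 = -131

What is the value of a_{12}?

-2742

1st diffs: 1, -13, -39, -77.
2nd diffs: -14, -26, -38.
3rd diffs: -12, -12 (constant).
Newton forward-difference form: a_m = -3 + 1·C(m-1,1) + (-14)·C(m-1,2) + (-12)·C(m-1,3).
At m = 12: m-1 = 11, so a_{12} = -3 + 11 - 770 - 1980 = -2742.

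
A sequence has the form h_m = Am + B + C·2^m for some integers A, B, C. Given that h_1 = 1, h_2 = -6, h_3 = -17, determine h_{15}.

At m = 1, 2, 3: A + B + 2C = 1; 2A + B + 4C = -6; 3A + B + 8C = -17.
Subtracting the first from the second: A + 2C = -7.
Subtracting the second from the third: A + 4C = -11.
Solving: C = -2, A = -3, then B = 8.
Hence h_{15} = -3·15 + 8 + (-2)·32768 = -65573.

-65573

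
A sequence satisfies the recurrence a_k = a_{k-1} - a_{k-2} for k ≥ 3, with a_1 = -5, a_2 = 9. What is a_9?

Compute successive terms:
a_3 = 14;  a_4 = 5;  a_5 = -9;  a_6 = -14;  a_7 = -5;  a_8 = 9;  a_9 = 14.

14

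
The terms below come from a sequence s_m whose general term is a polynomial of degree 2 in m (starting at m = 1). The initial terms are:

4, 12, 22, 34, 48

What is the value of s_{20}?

1st diffs: 8, 10, 12, 14.
2nd diffs: 2, 2, 2 (constant).
Newton forward-difference form: s_m = 4 + 8·C(m-1,1) + 2·C(m-1,2).
At m = 20: m-1 = 19, so s_{20} = 4 + 152 + 342 = 498.

498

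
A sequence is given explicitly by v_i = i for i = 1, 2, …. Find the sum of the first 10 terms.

55

Over i = 1..10: Σi = 55.
Total = (1)·55 = 55.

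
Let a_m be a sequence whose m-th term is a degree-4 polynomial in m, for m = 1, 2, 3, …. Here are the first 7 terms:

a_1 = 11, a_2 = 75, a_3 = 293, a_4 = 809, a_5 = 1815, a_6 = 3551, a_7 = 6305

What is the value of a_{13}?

1st diffs: 64, 218, 516, 1006, 1736, 2754.
2nd diffs: 154, 298, 490, 730, 1018.
3rd diffs: 144, 192, 240, 288.
4th diffs: 48, 48, 48 (constant).
So a_m = 2m^4 + 4m^3 + 3m^2 - 3m + 5.
Evaluating at m = 13 gives a_{13} = 66383.

66383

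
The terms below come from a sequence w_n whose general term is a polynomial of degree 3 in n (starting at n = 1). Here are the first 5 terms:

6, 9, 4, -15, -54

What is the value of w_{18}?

1st diffs: 3, -5, -19, -39.
2nd diffs: -8, -14, -20.
3rd diffs: -6, -6 (constant).
Newton forward-difference form: w_n = 6 + 3·C(n-1,1) + (-8)·C(n-1,2) + (-6)·C(n-1,3).
At n = 18: n-1 = 17, so w_{18} = 6 + 51 - 1088 - 4080 = -5111.

-5111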